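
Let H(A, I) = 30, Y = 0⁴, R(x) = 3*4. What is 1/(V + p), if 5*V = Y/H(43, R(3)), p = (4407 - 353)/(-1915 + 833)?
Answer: -541/2027 ≈ -0.26690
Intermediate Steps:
R(x) = 12
Y = 0
p = -2027/541 (p = 4054/(-1082) = 4054*(-1/1082) = -2027/541 ≈ -3.7468)
V = 0 (V = (0/30)/5 = (0*(1/30))/5 = (⅕)*0 = 0)
1/(V + p) = 1/(0 - 2027/541) = 1/(-2027/541) = -541/2027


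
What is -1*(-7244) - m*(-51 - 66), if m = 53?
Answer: 13445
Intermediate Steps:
-1*(-7244) - m*(-51 - 66) = -1*(-7244) - 53*(-51 - 66) = 7244 - 53*(-117) = 7244 - 1*(-6201) = 7244 + 6201 = 13445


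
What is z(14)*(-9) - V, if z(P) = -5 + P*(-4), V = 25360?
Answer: -24811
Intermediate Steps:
z(P) = -5 - 4*P
z(14)*(-9) - V = (-5 - 4*14)*(-9) - 1*25360 = (-5 - 56)*(-9) - 25360 = -61*(-9) - 25360 = 549 - 25360 = -24811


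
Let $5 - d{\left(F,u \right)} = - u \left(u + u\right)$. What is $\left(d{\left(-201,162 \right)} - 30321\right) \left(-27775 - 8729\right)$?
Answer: $-809366688$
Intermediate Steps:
$d{\left(F,u \right)} = 5 + 2 u^{2}$ ($d{\left(F,u \right)} = 5 - - u \left(u + u\right) = 5 - - u 2 u = 5 - - 2 u^{2} = 5 + 2 u^{2}$)
$\left(d{\left(-201,162 \right)} - 30321\right) \left(-27775 - 8729\right) = \left(\left(5 + 2 \cdot 162^{2}\right) - 30321\right) \left(-27775 - 8729\right) = \left(\left(5 + 2 \cdot 26244\right) - 30321\right) \left(-36504\right) = \left(\left(5 + 52488\right) - 30321\right) \left(-36504\right) = \left(52493 - 30321\right) \left(-36504\right) = 22172 \left(-36504\right) = -809366688$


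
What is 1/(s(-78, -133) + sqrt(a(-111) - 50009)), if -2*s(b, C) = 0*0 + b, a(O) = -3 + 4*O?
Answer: 39/51977 - 2*I*sqrt(12614)/51977 ≈ 0.00075033 - 0.0043216*I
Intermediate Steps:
s(b, C) = -b/2 (s(b, C) = -(0*0 + b)/2 = -(0 + b)/2 = -b/2)
1/(s(-78, -133) + sqrt(a(-111) - 50009)) = 1/(-1/2*(-78) + sqrt((-3 + 4*(-111)) - 50009)) = 1/(39 + sqrt((-3 - 444) - 50009)) = 1/(39 + sqrt(-447 - 50009)) = 1/(39 + sqrt(-50456)) = 1/(39 + 2*I*sqrt(12614))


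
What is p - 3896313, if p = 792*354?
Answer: -3615945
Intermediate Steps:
p = 280368
p - 3896313 = 280368 - 3896313 = -3615945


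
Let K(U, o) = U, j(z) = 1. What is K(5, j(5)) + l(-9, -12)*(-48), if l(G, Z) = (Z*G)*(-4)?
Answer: 20741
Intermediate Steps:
l(G, Z) = -4*G*Z (l(G, Z) = (G*Z)*(-4) = -4*G*Z)
K(5, j(5)) + l(-9, -12)*(-48) = 5 - 4*(-9)*(-12)*(-48) = 5 - 432*(-48) = 5 + 20736 = 20741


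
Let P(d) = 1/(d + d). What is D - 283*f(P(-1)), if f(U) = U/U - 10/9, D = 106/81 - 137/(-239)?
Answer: 645164/19359 ≈ 33.326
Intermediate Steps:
D = 36431/19359 (D = 106*(1/81) - 137*(-1/239) = 106/81 + 137/239 = 36431/19359 ≈ 1.8819)
P(d) = 1/(2*d)
f(U) = -1/9 (f(U) = 1 - 10*1/9 = 1 - 10/9 = -1/9)
D - 283*f(P(-1)) = 36431/19359 - 283*(-1/9) = 36431/19359 + 283/9 = 645164/19359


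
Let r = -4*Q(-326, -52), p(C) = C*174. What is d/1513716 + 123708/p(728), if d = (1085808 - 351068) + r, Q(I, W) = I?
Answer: 149837043/102428116 ≈ 1.4629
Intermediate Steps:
p(C) = 174*C
r = 1304 (r = -4*(-326) = 1304)
d = 736044 (d = (1085808 - 351068) + 1304 = 734740 + 1304 = 736044)
d/1513716 + 123708/p(728) = 736044/1513716 + 123708/((174*728)) = 736044*(1/1513716) + 123708/126672 = 61337/126143 + 123708*(1/126672) = 61337/126143 + 793/812 = 149837043/102428116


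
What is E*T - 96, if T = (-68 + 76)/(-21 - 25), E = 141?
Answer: -2772/23 ≈ -120.52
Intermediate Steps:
T = -4/23 (T = 8/(-46) = 8*(-1/46) = -4/23 ≈ -0.17391)
E*T - 96 = 141*(-4/23) - 96 = -564/23 - 96 = -2772/23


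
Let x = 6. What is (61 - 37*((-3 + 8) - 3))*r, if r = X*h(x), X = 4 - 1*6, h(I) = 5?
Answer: 130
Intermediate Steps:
X = -2 (X = 4 - 6 = -2)
r = -10 (r = -2*5 = -10)
(61 - 37*((-3 + 8) - 3))*r = (61 - 37*((-3 + 8) - 3))*(-10) = (61 - 37*(5 - 3))*(-10) = (61 - 37*2)*(-10) = (61 - 74)*(-10) = -13*(-10) = 130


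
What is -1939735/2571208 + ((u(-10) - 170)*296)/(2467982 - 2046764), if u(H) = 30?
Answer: -65971582625/77359935096 ≈ -0.85279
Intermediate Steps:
-1939735/2571208 + ((u(-10) - 170)*296)/(2467982 - 2046764) = -1939735/2571208 + ((30 - 170)*296)/(2467982 - 2046764) = -1939735*1/2571208 - 140*296/421218 = -1939735/2571208 - 41440*1/421218 = -1939735/2571208 - 2960/30087 = -65971582625/77359935096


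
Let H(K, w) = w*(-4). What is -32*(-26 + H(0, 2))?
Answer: 1088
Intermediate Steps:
H(K, w) = -4*w
-32*(-26 + H(0, 2)) = -32*(-26 - 4*2) = -32*(-26 - 8) = -32*(-34) = 1088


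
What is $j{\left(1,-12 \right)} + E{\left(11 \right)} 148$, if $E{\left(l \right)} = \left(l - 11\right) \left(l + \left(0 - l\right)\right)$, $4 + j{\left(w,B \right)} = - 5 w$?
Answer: $-9$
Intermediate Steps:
$j{\left(w,B \right)} = -4 - 5 w$
$E{\left(l \right)} = 0$ ($E{\left(l \right)} = \left(-11 + l\right) \left(l - l\right) = \left(-11 + l\right) 0 = 0$)
$j{\left(1,-12 \right)} + E{\left(11 \right)} 148 = \left(-4 - 5\right) + 0 \cdot 148 = \left(-4 - 5\right) + 0 = -9 + 0 = -9$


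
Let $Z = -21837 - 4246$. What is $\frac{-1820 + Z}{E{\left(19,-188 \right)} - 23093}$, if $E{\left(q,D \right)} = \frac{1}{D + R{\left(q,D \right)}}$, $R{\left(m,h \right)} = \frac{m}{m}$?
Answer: $\frac{1739287}{1439464} \approx 1.2083$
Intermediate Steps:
$R{\left(m,h \right)} = 1$
$Z = -26083$
$E{\left(q,D \right)} = \frac{1}{1 + D}$ ($E{\left(q,D \right)} = \frac{1}{D + 1} = \frac{1}{1 + D}$)
$\frac{-1820 + Z}{E{\left(19,-188 \right)} - 23093} = \frac{-1820 - 26083}{\frac{1}{1 - 188} - 23093} = - \frac{27903}{\frac{1}{-187} - 23093} = - \frac{27903}{- \frac{1}{187} - 23093} = - \frac{27903}{- \frac{4318392}{187}} = \left(-27903\right) \left(- \frac{187}{4318392}\right) = \frac{1739287}{1439464}$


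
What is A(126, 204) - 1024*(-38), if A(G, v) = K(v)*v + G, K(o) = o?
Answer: 80654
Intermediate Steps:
A(G, v) = G + v² (A(G, v) = v*v + G = v² + G = G + v²)
A(126, 204) - 1024*(-38) = (126 + 204²) - 1024*(-38) = (126 + 41616) + 38912 = 41742 + 38912 = 80654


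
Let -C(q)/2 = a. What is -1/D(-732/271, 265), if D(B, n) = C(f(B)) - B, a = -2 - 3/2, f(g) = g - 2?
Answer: -271/2629 ≈ -0.10308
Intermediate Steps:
f(g) = -2 + g
a = -7/2 (a = -2 - 3/2 = -7/2 ≈ -3.5000)
C(q) = 7 (C(q) = -2*(-7/2) = 7)
D(B, n) = 7 - B
-1/D(-732/271, 265) = -1/(7 - (-732)/271) = -1/(7 - 1*(-732/271)) = -1/(7 + 732/271) = -1/2629/271 = -1*271/2629 = -271/2629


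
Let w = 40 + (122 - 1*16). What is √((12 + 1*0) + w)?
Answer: √158 ≈ 12.570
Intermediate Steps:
w = 146 (w = 40 + (122 - 16) = 40 + 106 = 146)
√((12 + 1*0) + w) = √((12 + 1*0) + 146) = √((12 + 0) + 146) = √(12 + 146) = √158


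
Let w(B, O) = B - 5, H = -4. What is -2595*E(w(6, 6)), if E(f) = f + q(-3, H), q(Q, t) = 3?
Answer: -10380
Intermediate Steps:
w(B, O) = -5 + B
E(f) = 3 + f (E(f) = f + 3 = 3 + f)
-2595*E(w(6, 6)) = -2595*(3 + (-5 + 6)) = -2595*(3 + 1) = -2595*4 = -10380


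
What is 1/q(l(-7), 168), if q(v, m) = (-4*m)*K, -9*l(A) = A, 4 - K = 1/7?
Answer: -1/2592 ≈ -0.00038580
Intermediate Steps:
K = 27/7 (K = 4 - 1/7 = 4 - 1*⅐ = 4 - ⅐ = 27/7 ≈ 3.8571)
l(A) = -A/9
q(v, m) = -108*m/7 (q(v, m) = -4*m*(27/7) = -108*m/7)
1/q(l(-7), 168) = 1/(-108/7*168) = 1/(-2592) = -1/2592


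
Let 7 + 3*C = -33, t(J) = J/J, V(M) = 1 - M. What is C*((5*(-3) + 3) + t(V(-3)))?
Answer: 440/3 ≈ 146.67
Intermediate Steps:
t(J) = 1
C = -40/3 (C = -7/3 + (⅓)*(-33) = -7/3 - 11 = -40/3 ≈ -13.333)
C*((5*(-3) + 3) + t(V(-3))) = -40*((5*(-3) + 3) + 1)/3 = -40*((-15 + 3) + 1)/3 = -40*(-12 + 1)/3 = -40/3*(-11) = 440/3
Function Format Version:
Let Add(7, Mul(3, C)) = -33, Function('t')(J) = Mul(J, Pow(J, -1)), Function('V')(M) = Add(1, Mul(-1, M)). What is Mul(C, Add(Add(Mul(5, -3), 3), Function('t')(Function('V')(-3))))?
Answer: Rational(440, 3) ≈ 146.67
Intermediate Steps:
Function('t')(J) = 1
C = Rational(-40, 3) (C = Add(Rational(-7, 3), Mul(Rational(1, 3), -33)) = Add(Rational(-7, 3), -11) = Rational(-40, 3) ≈ -13.333)
Mul(C, Add(Add(Mul(5, -3), 3), Function('t')(Function('V')(-3)))) = Mul(Rational(-40, 3), Add(Add(Mul(5, -3), 3), 1)) = Mul(Rational(-40, 3), Add(Add(-15, 3), 1)) = Mul(Rational(-40, 3), Add(-12, 1)) = Mul(Rational(-40, 3), -11) = Rational(440, 3)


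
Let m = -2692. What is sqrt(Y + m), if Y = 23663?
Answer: sqrt(20971) ≈ 144.81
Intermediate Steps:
sqrt(Y + m) = sqrt(23663 - 2692) = sqrt(20971)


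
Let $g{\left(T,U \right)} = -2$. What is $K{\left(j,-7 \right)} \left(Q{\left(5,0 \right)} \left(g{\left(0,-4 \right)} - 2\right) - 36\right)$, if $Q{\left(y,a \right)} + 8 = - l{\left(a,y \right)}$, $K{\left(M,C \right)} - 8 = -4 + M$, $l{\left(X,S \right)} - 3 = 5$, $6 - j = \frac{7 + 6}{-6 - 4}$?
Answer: $\frac{1582}{5} \approx 316.4$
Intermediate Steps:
$j = \frac{73}{10}$ ($j = 6 - \frac{7 + 6}{-6 - 4} = 6 - \frac{13}{-10} = 6 - 13 \left(- \frac{1}{10}\right) = 6 - - \frac{13}{10} = 6 + \frac{13}{10} = \frac{73}{10} \approx 7.3$)
$l{\left(X,S \right)} = 8$ ($l{\left(X,S \right)} = 3 + 5 = 8$)
$K{\left(M,C \right)} = 4 + M$ ($K{\left(M,C \right)} = 8 + \left(-4 + M\right) = 4 + M$)
$Q{\left(y,a \right)} = -16$ ($Q{\left(y,a \right)} = -8 - 8 = -16$)
$K{\left(j,-7 \right)} \left(Q{\left(5,0 \right)} \left(g{\left(0,-4 \right)} - 2\right) - 36\right) = \left(4 + \frac{73}{10}\right) \left(- 16 \left(-2 - 2\right) - 36\right) = \frac{113 \left(\left(-16\right) \left(-4\right) - 36\right)}{10} = \frac{113 \left(64 - 36\right)}{10} = \frac{113}{10} \cdot 28 = \frac{1582}{5}$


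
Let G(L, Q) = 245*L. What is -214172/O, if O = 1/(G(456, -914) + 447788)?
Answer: -119830947376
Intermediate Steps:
O = 1/559508 (O = 1/(245*456 + 447788) = 1/(111720 + 447788) = 1/559508 ≈ 1.7873e-6)
-214172/O = -214172/1/559508 = -214172*559508 = -119830947376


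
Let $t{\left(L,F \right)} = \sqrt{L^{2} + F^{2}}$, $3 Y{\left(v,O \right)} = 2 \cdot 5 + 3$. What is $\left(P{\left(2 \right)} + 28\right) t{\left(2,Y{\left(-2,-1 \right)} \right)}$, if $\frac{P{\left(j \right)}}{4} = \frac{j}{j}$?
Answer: $\frac{32 \sqrt{205}}{3} \approx 152.72$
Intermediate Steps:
$P{\left(j \right)} = 4$ ($P{\left(j \right)} = 4 \frac{j}{j} = 4 \cdot 1 = 4$)
$Y{\left(v,O \right)} = \frac{13}{3}$ ($Y{\left(v,O \right)} = \frac{2 \cdot 5 + 3}{3} = \frac{10 + 3}{3} = \frac{1}{3} \cdot 13 = \frac{13}{3}$)
$t{\left(L,F \right)} = \sqrt{F^{2} + L^{2}}$
$\left(P{\left(2 \right)} + 28\right) t{\left(2,Y{\left(-2,-1 \right)} \right)} = \left(4 + 28\right) \sqrt{\left(\frac{13}{3}\right)^{2} + 2^{2}} = 32 \sqrt{\frac{169}{9} + 4} = 32 \sqrt{\frac{205}{9}} = 32 \frac{\sqrt{205}}{3} = \frac{32 \sqrt{205}}{3}$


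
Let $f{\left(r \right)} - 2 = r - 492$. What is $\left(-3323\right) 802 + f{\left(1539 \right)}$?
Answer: $-2663997$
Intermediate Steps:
$f{\left(r \right)} = -490 + r$ ($f{\left(r \right)} = 2 + \left(r - 492\right) = 2 + \left(-492 + r\right) = -490 + r$)
$\left(-3323\right) 802 + f{\left(1539 \right)} = \left(-3323\right) 802 + \left(-490 + 1539\right) = -2665046 + 1049 = -2663997$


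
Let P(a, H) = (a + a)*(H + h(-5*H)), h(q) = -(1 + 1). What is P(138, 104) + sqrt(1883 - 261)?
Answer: 28152 + sqrt(1622) ≈ 28192.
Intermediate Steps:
h(q) = -2 (h(q) = -1*2 = -2)
P(a, H) = 2*a*(-2 + H) (P(a, H) = (a + a)*(H - 2) = (2*a)*(-2 + H) = 2*a*(-2 + H))
P(138, 104) + sqrt(1883 - 261) = 2*138*(-2 + 104) + sqrt(1883 - 261) = 2*138*102 + sqrt(1622) = 28152 + sqrt(1622)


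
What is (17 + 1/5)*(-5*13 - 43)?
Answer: -9288/5 ≈ -1857.6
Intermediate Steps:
(17 + 1/5)*(-5*13 - 43) = (17 + 1/5)*(-65 - 43) = (86/5)*(-108) = -9288/5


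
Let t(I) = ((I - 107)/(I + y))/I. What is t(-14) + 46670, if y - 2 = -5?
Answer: 11107339/238 ≈ 46670.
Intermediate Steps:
y = -3 (y = 2 - 5 = -3)
t(I) = (-107 + I)/(I*(-3 + I)) (t(I) = ((I - 107)/(I - 3))/I = ((-107 + I)/(-3 + I))/I = (-107 + I)/(I*(-3 + I)))
t(-14) + 46670 = (-107 - 14)/((-14)*(-3 - 14)) + 46670 = -1/14*(-121)/(-17) + 46670 = -1/14*(-1/17)*(-121) + 46670 = -121/238 + 46670 = 11107339/238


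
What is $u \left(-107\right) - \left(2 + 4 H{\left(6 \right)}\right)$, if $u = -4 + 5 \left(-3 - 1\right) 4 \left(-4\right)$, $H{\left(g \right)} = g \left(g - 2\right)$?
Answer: $-33910$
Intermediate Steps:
$H{\left(g \right)} = g \left(-2 + g\right)$
$u = 316$ ($u = -4 + 5 \left(-3 - 1\right) 4 \left(-4\right) = -4 + 5 \left(-4\right) 4 \left(-4\right) = -4 + 5 \left(\left(-16\right) \left(-4\right)\right) = -4 + 5 \cdot 64 = -4 + 320 = 316$)
$u \left(-107\right) - \left(2 + 4 H{\left(6 \right)}\right) = 316 \left(-107\right) - \left(2 + 4 \cdot 6 \left(-2 + 6\right)\right) = -33812 - \left(2 + 4 \cdot 6 \cdot 4\right) = -33812 - 98 = -33910$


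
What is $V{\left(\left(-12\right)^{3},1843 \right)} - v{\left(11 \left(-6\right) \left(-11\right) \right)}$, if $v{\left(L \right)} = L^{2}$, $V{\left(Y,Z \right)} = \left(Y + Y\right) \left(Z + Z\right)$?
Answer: $-13265892$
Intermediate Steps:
$V{\left(Y,Z \right)} = 4 Y Z$ ($V{\left(Y,Z \right)} = 2 Y 2 Z = 4 Y Z$)
$V{\left(\left(-12\right)^{3},1843 \right)} - v{\left(11 \left(-6\right) \left(-11\right) \right)} = 4 \left(-12\right)^{3} \cdot 1843 - \left(11 \left(-6\right) \left(-11\right)\right)^{2} = 4 \left(-1728\right) 1843 - \left(\left(-66\right) \left(-11\right)\right)^{2} = -12738816 - 726^{2} = -12738816 - 527076 = -13265892$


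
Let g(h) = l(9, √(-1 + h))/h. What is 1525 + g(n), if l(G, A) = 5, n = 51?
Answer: 77780/51 ≈ 1525.1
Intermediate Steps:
g(h) = 5/h
1525 + g(n) = 1525 + 5/51 = 77780/51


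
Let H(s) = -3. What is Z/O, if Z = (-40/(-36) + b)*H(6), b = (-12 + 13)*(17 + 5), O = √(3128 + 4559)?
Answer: -208*√7687/23061 ≈ -0.79079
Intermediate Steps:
O = √7687 ≈ 87.676
b = 22 (b = 1*22 = 22)
Z = -208/3 (Z = (-40/(-36) + 22)*(-3) = (-40*(-1/36) + 22)*(-3) = (10/9 + 22)*(-3) = (208/9)*(-3) = -208/3 ≈ -69.333)
Z/O = -208*√7687/7687/3 = -208*√7687/23061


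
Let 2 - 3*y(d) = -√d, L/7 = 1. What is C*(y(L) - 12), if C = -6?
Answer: 68 - 2*√7 ≈ 62.708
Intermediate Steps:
L = 7 (L = 7*1 = 7)
y(d) = ⅔ + √d/3 (y(d) = ⅔ - (-1)*√d/3 = ⅔ + √d/3)
C*(y(L) - 12) = -6*((⅔ + √7/3) - 12) = -6*(-34/3 + √7/3) = 68 - 2*√7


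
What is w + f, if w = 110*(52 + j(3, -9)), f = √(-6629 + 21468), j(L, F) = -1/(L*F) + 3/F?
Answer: 153560/27 + √14839 ≈ 5809.2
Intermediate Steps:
j(L, F) = 3/F - 1/(F*L) (j(L, F) = -1/(F*L) + 3/F = 3/F - 1/(F*L))
f = √14839 ≈ 121.82
w = 153560/27 (w = 110*(52 + (-1 + 3*3)/(-9*3)) = 110*(52 - ⅑*⅓*(-1 + 9)) = 110*(52 - ⅑*⅓*8) = 110*(52 - 8/27) = 110*(1396/27) = 153560/27 ≈ 5687.4)
w + f = 153560/27 + √14839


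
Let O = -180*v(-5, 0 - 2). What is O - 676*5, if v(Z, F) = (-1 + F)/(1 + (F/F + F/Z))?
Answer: -3155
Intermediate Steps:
v(Z, F) = (-1 + F)/(2 + F/Z) (v(Z, F) = (-1 + F)/(1 + (1 + F/Z)) = (-1 + F)/(2 + F/Z))
O = 225 (O = -(-900)*(-1 + (0 - 2))/((0 - 2) + 2*(-5)) = -(-900)*(-1 - 2)/(-2 - 10) = -(-900)*(-3)/(-12) = -(-900)*(-1)*(-3)/12 = -180*(-5/4) = 225)
O - 676*5 = 225 - 676*5 = 225 - 1*3380 = 225 - 3380 = -3155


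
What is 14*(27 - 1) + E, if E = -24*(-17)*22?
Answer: 9340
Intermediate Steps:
E = 8976 (E = 408*22 = 8976)
14*(27 - 1) + E = 14*(27 - 1) + 8976 = 14*26 + 8976 = 364 + 8976 = 9340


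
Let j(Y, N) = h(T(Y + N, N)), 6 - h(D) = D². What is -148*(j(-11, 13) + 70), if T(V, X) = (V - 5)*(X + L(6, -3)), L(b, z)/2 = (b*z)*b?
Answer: 54879140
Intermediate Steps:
L(b, z) = 2*z*b² (L(b, z) = 2*((b*z)*b) = 2*(z*b²) = 2*z*b²)
T(V, X) = (-216 + X)*(-5 + V) (T(V, X) = (V - 5)*(X + 2*(-3)*6²) = (-5 + V)*(X + 2*(-3)*36) = (-5 + V)*(X - 216) = (-5 + V)*(-216 + X) = (-216 + X)*(-5 + V))
h(D) = 6 - D²
j(Y, N) = 6 - (1080 - 221*N - 216*Y + N*(N + Y))² (j(Y, N) = 6 - (1080 - 216*(Y + N) - 5*N + (Y + N)*N)² = 6 - (1080 - 216*(N + Y) - 5*N + (N + Y)*N)² = 6 - (1080 + (-216*N - 216*Y) - 5*N + N*(N + Y))² = 6 - (1080 - 221*N - 216*Y + N*(N + Y))²)
-148*(j(-11, 13) + 70) = -148*((6 - (1080 - 221*13 - 216*(-11) + 13*(13 - 11))²) + 70) = -148*((6 - (1080 - 2873 + 2376 + 13*2)²) + 70) = -148*((6 - (1080 - 2873 + 2376 + 26)²) + 70) = -148*((6 - 1*609²) + 70) = -148*((6 - 1*370881) + 70) = -148*((6 - 370881) + 70) = -148*(-370875 + 70) = -148*(-370805) = 54879140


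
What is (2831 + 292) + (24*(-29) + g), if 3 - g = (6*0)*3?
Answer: 2430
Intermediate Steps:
g = 3 (g = 3 - 6*0*3 = 3 - 0*3 = 3 - 1*0 = 3 + 0 = 3)
(2831 + 292) + (24*(-29) + g) = (2831 + 292) + (24*(-29) + 3) = 3123 + (-696 + 3) = 3123 - 693 = 2430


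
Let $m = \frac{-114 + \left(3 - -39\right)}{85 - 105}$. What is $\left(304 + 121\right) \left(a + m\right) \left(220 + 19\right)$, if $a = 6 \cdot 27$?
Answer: $16820820$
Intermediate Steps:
$m = \frac{18}{5}$ ($m = \frac{-114 + \left(3 + 39\right)}{-20} = \left(-114 + 42\right) \left(- \frac{1}{20}\right) = \left(-72\right) \left(- \frac{1}{20}\right) = \frac{18}{5} \approx 3.6$)
$a = 162$
$\left(304 + 121\right) \left(a + m\right) \left(220 + 19\right) = \left(304 + 121\right) \left(162 + \frac{18}{5}\right) \left(220 + 19\right) = 425 \cdot \frac{828}{5} \cdot 239 = 425 \cdot \frac{197892}{5} = 16820820$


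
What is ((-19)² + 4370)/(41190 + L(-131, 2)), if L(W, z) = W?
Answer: 249/2161 ≈ 0.11522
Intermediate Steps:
((-19)² + 4370)/(41190 + L(-131, 2)) = ((-19)² + 4370)/(41190 - 131) = (361 + 4370)/41059 = 4731*(1/41059) = 249/2161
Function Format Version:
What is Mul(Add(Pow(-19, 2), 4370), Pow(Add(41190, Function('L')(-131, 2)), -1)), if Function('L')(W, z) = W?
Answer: Rational(249, 2161) ≈ 0.11522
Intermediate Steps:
Mul(Add(Pow(-19, 2), 4370), Pow(Add(41190, Function('L')(-131, 2)), -1)) = Mul(Add(Pow(-19, 2), 4370), Pow(Add(41190, -131), -1)) = Mul(Add(361, 4370), Pow(41059, -1)) = Mul(4731, Rational(1, 41059)) = Rational(249, 2161)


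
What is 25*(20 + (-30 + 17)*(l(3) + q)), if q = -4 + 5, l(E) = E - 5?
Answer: 825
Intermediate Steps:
l(E) = -5 + E
q = 1
25*(20 + (-30 + 17)*(l(3) + q)) = 25*(20 + (-30 + 17)*((-5 + 3) + 1)) = 25*(20 - 13*(-2 + 1)) = 25*(20 - 13*(-1)) = 25*(20 + 13) = 25*33 = 825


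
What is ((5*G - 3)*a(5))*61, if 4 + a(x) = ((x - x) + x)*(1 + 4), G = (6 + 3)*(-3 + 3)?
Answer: -3843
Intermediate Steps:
G = 0 (G = 9*0 = 0)
a(x) = -4 + 5*x (a(x) = -4 + ((x - x) + x)*(1 + 4) = -4 + (0 + x)*5 = -4 + x*5 = -4 + 5*x)
((5*G - 3)*a(5))*61 = ((5*0 - 3)*(-4 + 5*5))*61 = ((0 - 3)*(-4 + 25))*61 = -3*21*61 = -63*61 = -3843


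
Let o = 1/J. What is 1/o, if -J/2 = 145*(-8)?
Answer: 2320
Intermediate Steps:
J = 2320 (J = -290*(-8) = -2*(-1160) = 2320)
o = 1/2320 ≈ 0.00043103
1/o = 1/(1/2320) = 2320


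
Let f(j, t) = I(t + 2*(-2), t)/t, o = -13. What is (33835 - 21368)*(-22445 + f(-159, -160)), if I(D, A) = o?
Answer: -44771328329/160 ≈ -2.7982e+8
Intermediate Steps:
I(D, A) = -13
f(j, t) = -13/t
(33835 - 21368)*(-22445 + f(-159, -160)) = (33835 - 21368)*(-22445 - 13/(-160)) = 12467*(-22445 - 13*(-1/160)) = 12467*(-22445 + 13/160) = 12467*(-3591187/160) = -44771328329/160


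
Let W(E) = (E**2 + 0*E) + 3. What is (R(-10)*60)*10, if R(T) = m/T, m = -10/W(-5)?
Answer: 150/7 ≈ 21.429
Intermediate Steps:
W(E) = 3 + E**2 (W(E) = (E**2 + 0) + 3 = E**2 + 3 = 3 + E**2)
m = -5/14 (m = -10/(3 + (-5)**2) = -10/(3 + 25) = -10/28 = -10*1/28 = -5/14 ≈ -0.35714)
R(T) = -5/(14*T)
(R(-10)*60)*10 = (-5/14/(-10)*60)*10 = (-5/14*(-1/10)*60)*10 = ((1/28)*60)*10 = (15/7)*10 = 150/7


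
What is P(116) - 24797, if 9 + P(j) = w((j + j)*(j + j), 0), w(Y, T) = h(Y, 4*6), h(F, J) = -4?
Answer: -24810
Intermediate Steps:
w(Y, T) = -4
P(j) = -13 (P(j) = -9 - 4 = -13)
P(116) - 24797 = -13 - 24797 = -24810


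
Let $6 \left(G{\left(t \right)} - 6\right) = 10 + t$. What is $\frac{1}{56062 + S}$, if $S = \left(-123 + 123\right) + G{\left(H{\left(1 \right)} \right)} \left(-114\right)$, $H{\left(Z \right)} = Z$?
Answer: $\frac{1}{55169} \approx 1.8126 \cdot 10^{-5}$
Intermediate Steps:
$G{\left(t \right)} = \frac{23}{3} + \frac{t}{6}$ ($G{\left(t \right)} = 6 + \frac{10 + t}{6} = 6 + \left(\frac{5}{3} + \frac{t}{6}\right) = \frac{23}{3} + \frac{t}{6}$)
$S = -893$ ($S = \left(-123 + 123\right) + \left(\frac{23}{3} + \frac{1}{6} \cdot 1\right) \left(-114\right) = 0 + \left(\frac{23}{3} + \frac{1}{6}\right) \left(-114\right) = 0 + \frac{47}{6} \left(-114\right) = 0 - 893 = -893$)
$\frac{1}{56062 + S} = \frac{1}{56062 - 893} = \frac{1}{55169}$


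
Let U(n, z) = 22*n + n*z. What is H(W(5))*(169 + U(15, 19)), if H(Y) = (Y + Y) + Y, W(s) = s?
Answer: 11760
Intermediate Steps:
H(Y) = 3*Y (H(Y) = 2*Y + Y = 3*Y)
H(W(5))*(169 + U(15, 19)) = (3*5)*(169 + 15*(22 + 19)) = 15*(169 + 15*41) = 15*(169 + 615) = 15*784 = 11760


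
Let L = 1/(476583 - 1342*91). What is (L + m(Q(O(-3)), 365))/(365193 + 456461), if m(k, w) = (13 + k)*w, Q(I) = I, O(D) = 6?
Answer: 1229093518/145622149247 ≈ 0.0084403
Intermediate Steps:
m(k, w) = w*(13 + k)
L = 1/354461 (L = 1/(476583 - 122122) = 1/354461 ≈ 2.8212e-6)
(L + m(Q(O(-3)), 365))/(365193 + 456461) = (1/354461 + 365*(13 + 6))/(365193 + 456461) = (1/354461 + 365*19)/821654 = (1/354461 + 6935)*(1/821654) = (2458187036/354461)*(1/821654) = 1229093518/145622149247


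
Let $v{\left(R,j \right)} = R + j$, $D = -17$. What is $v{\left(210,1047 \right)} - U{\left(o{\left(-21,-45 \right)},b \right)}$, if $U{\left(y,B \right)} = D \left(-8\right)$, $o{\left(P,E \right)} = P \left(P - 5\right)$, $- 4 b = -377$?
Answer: $1121$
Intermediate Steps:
$b = \frac{377}{4}$ ($b = \left(- \frac{1}{4}\right) \left(-377\right) = \frac{377}{4} \approx 94.25$)
$o{\left(P,E \right)} = P \left(-5 + P\right)$
$U{\left(y,B \right)} = 136$ ($U{\left(y,B \right)} = \left(-17\right) \left(-8\right) = 136$)
$v{\left(210,1047 \right)} - U{\left(o{\left(-21,-45 \right)},b \right)} = \left(210 + 1047\right) - 136 = 1257 - 136 = 1121$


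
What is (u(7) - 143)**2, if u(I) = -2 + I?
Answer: 19044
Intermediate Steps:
(u(7) - 143)**2 = ((-2 + 7) - 143)**2 = (5 - 143)**2 = (-138)**2 = 19044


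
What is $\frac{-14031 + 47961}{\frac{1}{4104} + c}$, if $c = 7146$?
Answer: $\frac{27849744}{5865437} \approx 4.7481$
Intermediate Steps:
$\frac{-14031 + 47961}{\frac{1}{4104} + c} = \frac{-14031 + 47961}{\frac{1}{4104} + 7146} = \frac{33930}{\frac{1}{4104} + 7146} = \frac{33930}{\frac{29327185}{4104}} = 33930 \cdot \frac{4104}{29327185} = \frac{27849744}{5865437}$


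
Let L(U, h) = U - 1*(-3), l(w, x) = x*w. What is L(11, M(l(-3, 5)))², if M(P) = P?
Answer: 196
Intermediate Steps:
l(w, x) = w*x
L(U, h) = 3 + U (L(U, h) = U + 3 = 3 + U)
L(11, M(l(-3, 5)))² = (3 + 11)² = 14² = 196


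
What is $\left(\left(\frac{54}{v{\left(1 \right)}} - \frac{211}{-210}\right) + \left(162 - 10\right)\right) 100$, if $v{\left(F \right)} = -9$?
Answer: $\frac{308710}{21} \approx 14700.0$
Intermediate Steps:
$\left(\left(\frac{54}{v{\left(1 \right)}} - \frac{211}{-210}\right) + \left(162 - 10\right)\right) 100 = \left(\left(\frac{54}{-9} - \frac{211}{-210}\right) + \left(162 - 10\right)\right) 100 = \left(\left(54 \left(- \frac{1}{9}\right) - - \frac{211}{210}\right) + 152\right) 100 = \left(\left(-6 + \frac{211}{210}\right) + 152\right) 100 = \left(- \frac{1049}{210} + 152\right) 100 = \frac{30871}{210} \cdot 100 = \frac{308710}{21}$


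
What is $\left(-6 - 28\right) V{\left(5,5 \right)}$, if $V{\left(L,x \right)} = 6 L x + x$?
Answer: $-5270$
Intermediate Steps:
$V{\left(L,x \right)} = x + 6 L x$ ($V{\left(L,x \right)} = 6 L x + x = x + 6 L x$)
$\left(-6 - 28\right) V{\left(5,5 \right)} = \left(-6 - 28\right) 5 \left(1 + 6 \cdot 5\right) = - 34 \cdot 5 \left(1 + 30\right) = - 34 \cdot 5 \cdot 31 = \left(-34\right) 155 = -5270$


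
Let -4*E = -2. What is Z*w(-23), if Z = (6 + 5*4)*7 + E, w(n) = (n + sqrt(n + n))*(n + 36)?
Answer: -109135/2 + 4745*I*sqrt(46)/2 ≈ -54568.0 + 16091.0*I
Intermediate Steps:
E = 1/2 (E = -1/4*(-2) = 1/2 ≈ 0.50000)
w(n) = (36 + n)*(n + sqrt(2)*sqrt(n)) (w(n) = (n + sqrt(2*n))*(36 + n) = (n + sqrt(2)*sqrt(n))*(36 + n) = (36 + n)*(n + sqrt(2)*sqrt(n)))
Z = 365/2 (Z = (6 + 5*4)*7 + 1/2 = (6 + 20)*7 + 1/2 = 26*7 + 1/2 = 182 + 1/2 = 365/2 ≈ 182.50)
Z*w(-23) = 365*((-23)**2 + 36*(-23) + sqrt(2)*(-23)**(3/2) + 36*sqrt(2)*sqrt(-23))/2 = 365*(529 - 828 + sqrt(2)*(-23*I*sqrt(23)) + 36*sqrt(2)*(I*sqrt(23)))/2 = 365*(529 - 828 - 23*I*sqrt(46) + 36*I*sqrt(46))/2 = 365*(-299 + 13*I*sqrt(46))/2 = -109135/2 + 4745*I*sqrt(46)/2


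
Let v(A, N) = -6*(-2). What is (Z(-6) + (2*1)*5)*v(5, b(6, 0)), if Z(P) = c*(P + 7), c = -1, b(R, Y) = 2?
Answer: 108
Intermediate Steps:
v(A, N) = 12
Z(P) = -7 - P (Z(P) = -(P + 7) = -(7 + P) = -7 - P)
(Z(-6) + (2*1)*5)*v(5, b(6, 0)) = ((-7 - 1*(-6)) + (2*1)*5)*12 = ((-7 + 6) + 2*5)*12 = (-1 + 10)*12 = 9*12 = 108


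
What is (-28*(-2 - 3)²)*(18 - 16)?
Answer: -1400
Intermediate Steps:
(-28*(-2 - 3)²)*(18 - 16) = -28*(-5)²*2 = -28*25*2 = -700*2 = -1400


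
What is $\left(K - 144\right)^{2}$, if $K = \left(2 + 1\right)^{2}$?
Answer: $18225$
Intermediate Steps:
$K = 9$ ($K = 3^{2} = 9$)
$\left(K - 144\right)^{2} = \left(9 - 144\right)^{2} = \left(-135\right)^{2} = 18225$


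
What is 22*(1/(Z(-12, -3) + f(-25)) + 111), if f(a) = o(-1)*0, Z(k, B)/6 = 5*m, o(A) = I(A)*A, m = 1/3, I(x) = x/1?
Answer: 12221/5 ≈ 2444.2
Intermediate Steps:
I(x) = x (I(x) = x*1 = x)
m = ⅓ ≈ 0.33333
o(A) = A² (o(A) = A*A = A²)
Z(k, B) = 10 (Z(k, B) = 6*(5*(⅓)) = 6*(5/3) = 10)
f(a) = 0 (f(a) = (-1)²*0 = 1*0 = 0)
22*(1/(Z(-12, -3) + f(-25)) + 111) = 22*(1/(10 + 0) + 111) = 22*(1/10 + 111) = 22*(⅒ + 111) = 22*(1111/10) = 12221/5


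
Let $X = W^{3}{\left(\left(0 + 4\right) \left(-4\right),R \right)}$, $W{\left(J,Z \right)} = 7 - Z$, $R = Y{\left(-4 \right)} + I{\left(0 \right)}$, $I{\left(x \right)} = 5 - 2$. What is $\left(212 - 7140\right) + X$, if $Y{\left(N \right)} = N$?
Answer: $-6416$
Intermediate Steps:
$I{\left(x \right)} = 3$
$R = -1$ ($R = -4 + 3 = -1$)
$X = 512$ ($X = \left(7 - -1\right)^{3} = \left(7 + 1\right)^{3} = 8^{3} = 512$)
$\left(212 - 7140\right) + X = \left(212 - 7140\right) + 512 = -6928 + 512 = -6416$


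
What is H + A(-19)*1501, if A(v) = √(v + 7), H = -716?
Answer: -716 + 3002*I*√3 ≈ -716.0 + 5199.6*I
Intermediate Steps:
A(v) = √(7 + v)
H + A(-19)*1501 = -716 + √(7 - 19)*1501 = -716 + √(-12)*1501 = -716 + (2*I*√3)*1501 = -716 + 3002*I*√3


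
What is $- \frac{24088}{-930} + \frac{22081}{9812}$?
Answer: $\frac{128443393}{4562580} \approx 28.151$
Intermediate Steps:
$- \frac{24088}{-930} + \frac{22081}{9812} = \left(-24088\right) \left(- \frac{1}{930}\right) + 22081 \cdot \frac{1}{9812} = \frac{12044}{465} + \frac{22081}{9812} = \frac{128443393}{4562580}$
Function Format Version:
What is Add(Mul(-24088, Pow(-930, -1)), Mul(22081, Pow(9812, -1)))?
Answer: Rational(128443393, 4562580) ≈ 28.151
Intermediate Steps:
Add(Mul(-24088, Pow(-930, -1)), Mul(22081, Pow(9812, -1))) = Add(Mul(-24088, Rational(-1, 930)), Mul(22081, Rational(1, 9812))) = Add(Rational(12044, 465), Rational(22081, 9812)) = Rational(128443393, 4562580)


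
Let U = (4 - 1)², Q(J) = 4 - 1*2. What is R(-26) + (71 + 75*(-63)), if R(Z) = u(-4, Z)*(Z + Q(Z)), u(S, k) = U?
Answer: -4870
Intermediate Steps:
Q(J) = 2 (Q(J) = 4 - 2 = 2)
U = 9 (U = 3² = 9)
u(S, k) = 9
R(Z) = 18 + 9*Z (R(Z) = 9*(Z + 2) = 9*(2 + Z) = 18 + 9*Z)
R(-26) + (71 + 75*(-63)) = (18 + 9*(-26)) + (71 + 75*(-63)) = (18 - 234) + (71 - 4725) = -216 - 4654 = -4870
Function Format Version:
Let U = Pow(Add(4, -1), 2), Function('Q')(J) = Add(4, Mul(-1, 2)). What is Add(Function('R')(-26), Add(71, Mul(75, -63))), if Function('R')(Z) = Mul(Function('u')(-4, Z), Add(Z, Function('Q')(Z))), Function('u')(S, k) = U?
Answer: -4870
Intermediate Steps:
Function('Q')(J) = 2 (Function('Q')(J) = Add(4, -2) = 2)
U = 9 (U = Pow(3, 2) = 9)
Function('u')(S, k) = 9
Function('R')(Z) = Add(18, Mul(9, Z)) (Function('R')(Z) = Mul(9, Add(Z, 2)) = Mul(9, Add(2, Z)) = Add(18, Mul(9, Z)))
Add(Function('R')(-26), Add(71, Mul(75, -63))) = Add(Add(18, Mul(9, -26)), Add(71, Mul(75, -63))) = Add(Add(18, -234), Add(71, -4725)) = Add(-216, -4654) = -4870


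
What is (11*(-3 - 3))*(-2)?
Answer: 132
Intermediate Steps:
(11*(-3 - 3))*(-2) = (11*(-6))*(-2) = -66*(-2) = 132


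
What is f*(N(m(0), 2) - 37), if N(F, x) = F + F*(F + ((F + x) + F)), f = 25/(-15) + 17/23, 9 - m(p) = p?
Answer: -14912/69 ≈ -216.12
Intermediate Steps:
m(p) = 9 - p
f = -64/69 (f = 25*(-1/15) + 17*(1/23) = -5/3 + 17/23 = -64/69 ≈ -0.92754)
N(F, x) = F + F*(x + 3*F) (N(F, x) = F + F*(F + (x + 2*F)) = F + F*(x + 3*F))
f*(N(m(0), 2) - 37) = -64*((9 - 1*0)*(1 + 2 + 3*(9 - 1*0)) - 37)/69 = -64*((9 + 0)*(1 + 2 + 3*(9 + 0)) - 37)/69 = -64*(9*(1 + 2 + 3*9) - 37)/69 = -64*(9*(1 + 2 + 27) - 37)/69 = -64*(9*30 - 37)/69 = -64*(270 - 37)/69 = -64/69*233 = -14912/69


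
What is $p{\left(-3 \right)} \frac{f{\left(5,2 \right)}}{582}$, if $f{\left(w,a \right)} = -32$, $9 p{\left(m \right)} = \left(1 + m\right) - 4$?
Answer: $\frac{32}{873} \approx 0.036655$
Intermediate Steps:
$p{\left(m \right)} = - \frac{1}{3} + \frac{m}{9}$ ($p{\left(m \right)} = \frac{\left(1 + m\right) - 4}{9} = \frac{-3 + m}{9} = - \frac{1}{3} + \frac{m}{9}$)
$p{\left(-3 \right)} \frac{f{\left(5,2 \right)}}{582} = \left(- \frac{1}{3} + \frac{1}{9} \left(-3\right)\right) \left(- \frac{32}{582}\right) = \left(- \frac{1}{3} - \frac{1}{3}\right) \left(\left(-32\right) \frac{1}{582}\right) = \left(- \frac{2}{3}\right) \left(- \frac{16}{291}\right) = \frac{32}{873}$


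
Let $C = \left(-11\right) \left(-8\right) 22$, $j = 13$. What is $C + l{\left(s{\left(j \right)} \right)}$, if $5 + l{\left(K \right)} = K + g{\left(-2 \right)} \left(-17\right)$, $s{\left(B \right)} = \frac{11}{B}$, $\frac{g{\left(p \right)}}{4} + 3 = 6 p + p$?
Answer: $\frac{40142}{13} \approx 3087.8$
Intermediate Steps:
$g{\left(p \right)} = -12 + 28 p$ ($g{\left(p \right)} = -12 + 4 \left(6 p + p\right) = -12 + 4 \cdot 7 p = -12 + 28 p$)
$C = 1936$ ($C = 88 \cdot 22 = 1936$)
$l{\left(K \right)} = 1151 + K$ ($l{\left(K \right)} = -5 + \left(K + \left(-12 + 28 \left(-2\right)\right) \left(-17\right)\right) = -5 + \left(K + \left(-12 - 56\right) \left(-17\right)\right) = -5 + \left(K - -1156\right) = -5 + \left(K + 1156\right) = -5 + \left(1156 + K\right) = 1151 + K$)
$C + l{\left(s{\left(j \right)} \right)} = 1936 + \left(1151 + \frac{11}{13}\right) = 1936 + \frac{14974}{13} = \frac{40142}{13}$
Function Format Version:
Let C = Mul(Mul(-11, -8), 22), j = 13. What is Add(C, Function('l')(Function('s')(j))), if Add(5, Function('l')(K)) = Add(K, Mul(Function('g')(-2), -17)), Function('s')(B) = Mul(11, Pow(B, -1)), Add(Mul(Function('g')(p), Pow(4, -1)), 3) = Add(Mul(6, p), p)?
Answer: Rational(40142, 13) ≈ 3087.8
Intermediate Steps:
Function('g')(p) = Add(-12, Mul(28, p)) (Function('g')(p) = Add(-12, Mul(4, Add(Mul(6, p), p))) = Add(-12, Mul(4, Mul(7, p))) = Add(-12, Mul(28, p)))
C = 1936 (C = Mul(88, 22) = 1936)
Function('l')(K) = Add(1151, K) (Function('l')(K) = Add(-5, Add(K, Mul(Add(-12, Mul(28, -2)), -17))) = Add(-5, Add(K, Mul(Add(-12, -56), -17))) = Add(-5, Add(K, Mul(-68, -17))) = Add(-5, Add(K, 1156)) = Add(-5, Add(1156, K)) = Add(1151, K))
Add(C, Function('l')(Function('s')(j))) = Add(1936, Add(1151, Mul(11, Pow(13, -1)))) = Add(1936, Add(1151, Mul(11, Rational(1, 13)))) = Add(1936, Add(1151, Rational(11, 13))) = Add(1936, Rational(14974, 13)) = Rational(40142, 13)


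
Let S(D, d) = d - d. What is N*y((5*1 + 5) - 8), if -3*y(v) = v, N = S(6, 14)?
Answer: 0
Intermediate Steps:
S(D, d) = 0
N = 0
y(v) = -v/3
N*y((5*1 + 5) - 8) = 0*(-((5*1 + 5) - 8)/3) = 0*(-((5 + 5) - 8)/3) = 0*(-(10 - 8)/3) = 0*(-1/3*2) = 0*(-2/3) = 0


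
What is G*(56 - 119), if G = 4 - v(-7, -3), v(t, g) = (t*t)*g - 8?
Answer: -10017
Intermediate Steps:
v(t, g) = -8 + g*t**2 (v(t, g) = t**2*g - 8 = g*t**2 - 8 = -8 + g*t**2)
G = 159 (G = 4 - (-8 - 3*(-7)**2) = 4 - (-8 - 3*49) = 4 - (-8 - 147) = 4 - 1*(-155) = 4 + 155 = 159)
G*(56 - 119) = 159*(56 - 119) = 159*(-63) = -10017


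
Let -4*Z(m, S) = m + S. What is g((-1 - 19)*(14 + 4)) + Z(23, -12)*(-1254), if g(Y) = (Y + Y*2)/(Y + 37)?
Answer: 2229891/646 ≈ 3451.8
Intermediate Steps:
Z(m, S) = -S/4 - m/4 (Z(m, S) = -(m + S)/4 = -(S + m)/4 = -S/4 - m/4)
g(Y) = 3*Y/(37 + Y) (g(Y) = (Y + 2*Y)/(37 + Y) = (3*Y)/(37 + Y) = 3*Y/(37 + Y))
g((-1 - 19)*(14 + 4)) + Z(23, -12)*(-1254) = 3*((-1 - 19)*(14 + 4))/(37 + (-1 - 19)*(14 + 4)) + (-¼*(-12) - ¼*23)*(-1254) = 3*(-20*18)/(37 - 20*18) + (3 - 23/4)*(-1254) = 3*(-360)/(37 - 360) - 11/4*(-1254) = 3*(-360)/(-323) + 6897/2 = 3*(-360)*(-1/323) + 6897/2 = 1080/323 + 6897/2 = 2229891/646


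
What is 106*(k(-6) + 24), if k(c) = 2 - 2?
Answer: 2544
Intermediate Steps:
k(c) = 0
106*(k(-6) + 24) = 106*(0 + 24) = 106*24 = 2544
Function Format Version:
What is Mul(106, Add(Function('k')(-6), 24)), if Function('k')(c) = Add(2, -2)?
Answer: 2544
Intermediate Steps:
Function('k')(c) = 0
Mul(106, Add(Function('k')(-6), 24)) = Mul(106, Add(0, 24)) = Mul(106, 24) = 2544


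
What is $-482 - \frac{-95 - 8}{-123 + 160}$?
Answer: $- \frac{17731}{37} \approx -479.22$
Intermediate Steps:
$-482 - \frac{-95 - 8}{-123 + 160} = -482 - - \frac{103}{37} = -482 + \frac{103}{37} = - \frac{17731}{37}$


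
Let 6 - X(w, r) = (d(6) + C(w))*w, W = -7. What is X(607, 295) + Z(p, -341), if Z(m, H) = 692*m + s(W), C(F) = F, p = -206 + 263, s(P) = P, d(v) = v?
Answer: -332648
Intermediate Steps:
p = 57
Z(m, H) = -7 + 692*m (Z(m, H) = 692*m - 7 = -7 + 692*m)
X(w, r) = 6 - w*(6 + w) (X(w, r) = 6 - (6 + w)*w = 6 - w*(6 + w))
X(607, 295) + Z(p, -341) = (6 - 1*607² - 6*607) + (-7 + 692*57) = (6 - 1*368449 - 3642) + (-7 + 39444) = (6 - 368449 - 3642) + 39437 = -372085 + 39437 = -332648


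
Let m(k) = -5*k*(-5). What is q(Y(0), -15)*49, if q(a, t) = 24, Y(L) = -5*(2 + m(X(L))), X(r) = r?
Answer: 1176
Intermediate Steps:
m(k) = 25*k
Y(L) = -10 - 125*L (Y(L) = -5*(2 + 25*L) = -10 - 125*L)
q(Y(0), -15)*49 = 24*49 = 1176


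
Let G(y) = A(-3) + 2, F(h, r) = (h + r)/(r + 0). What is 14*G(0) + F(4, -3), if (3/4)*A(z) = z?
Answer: -85/3 ≈ -28.333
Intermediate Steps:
A(z) = 4*z/3
F(h, r) = (h + r)/r
G(y) = -2 (G(y) = (4/3)*(-3) + 2 = -4 + 2 = -2)
14*G(0) + F(4, -3) = 14*(-2) + (4 - 3)/(-3) = -28 - ⅓*1 = -28 - ⅓ = -85/3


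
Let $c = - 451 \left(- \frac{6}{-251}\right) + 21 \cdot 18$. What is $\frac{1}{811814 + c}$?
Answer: $\frac{251}{203857486} \approx 1.2313 \cdot 10^{-6}$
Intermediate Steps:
$c = \frac{92172}{251}$ ($c = - 451 \left(\left(-6\right) \left(- \frac{1}{251}\right)\right) + 378 = \left(-451\right) \frac{6}{251} + 378 = - \frac{2706}{251} + 378 = \frac{92172}{251} \approx 367.22$)
$\frac{1}{811814 + c} = \frac{1}{811814 + \frac{92172}{251}} = \frac{1}{\frac{203857486}{251}} = \frac{251}{203857486}$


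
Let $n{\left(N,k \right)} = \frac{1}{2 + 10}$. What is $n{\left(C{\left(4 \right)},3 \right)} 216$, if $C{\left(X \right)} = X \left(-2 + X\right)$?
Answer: $18$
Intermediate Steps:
$n{\left(N,k \right)} = \frac{1}{12}$
$n{\left(C{\left(4 \right)},3 \right)} 216 = \frac{1}{12} \cdot 216 = 18$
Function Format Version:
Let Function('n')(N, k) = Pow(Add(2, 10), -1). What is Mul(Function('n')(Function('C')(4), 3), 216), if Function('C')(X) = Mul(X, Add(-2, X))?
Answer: 18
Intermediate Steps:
Function('n')(N, k) = Rational(1, 12) (Function('n')(N, k) = Pow(12, -1) = Rational(1, 12))
Mul(Function('n')(Function('C')(4), 3), 216) = Mul(Rational(1, 12), 216) = 18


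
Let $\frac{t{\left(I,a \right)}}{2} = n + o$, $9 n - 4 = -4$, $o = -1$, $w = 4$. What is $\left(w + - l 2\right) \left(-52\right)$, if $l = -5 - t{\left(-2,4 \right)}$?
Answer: $-520$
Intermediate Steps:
$n = 0$ ($n = \frac{4}{9} + \frac{1}{9} \left(-4\right) = \frac{4}{9} - \frac{4}{9} = 0$)
$t{\left(I,a \right)} = -2$ ($t{\left(I,a \right)} = 2 \left(0 - 1\right) = 2 \left(-1\right) = -2$)
$l = -3$ ($l = -5 - -2 = -5 + 2 = -3$)
$\left(w + - l 2\right) \left(-52\right) = \left(4 + \left(-1\right) \left(-3\right) 2\right) \left(-52\right) = \left(4 + 3 \cdot 2\right) \left(-52\right) = \left(4 + 6\right) \left(-52\right) = 10 \left(-52\right) = -520$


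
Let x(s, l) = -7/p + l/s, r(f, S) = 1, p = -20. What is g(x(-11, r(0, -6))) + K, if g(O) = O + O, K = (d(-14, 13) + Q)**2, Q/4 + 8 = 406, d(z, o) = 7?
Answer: 281248167/110 ≈ 2.5568e+6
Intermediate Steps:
Q = 1592 (Q = -32 + 4*406 = -32 + 1624 = 1592)
x(s, l) = 7/20 + l/s (x(s, l) = -7/(-20) + l/s = -7*(-1/20) + l/s = 7/20 + l/s)
K = 2556801 (K = (7 + 1592)**2 = 1599**2 = 2556801)
g(O) = 2*O
g(x(-11, r(0, -6))) + K = 2*(7/20 + 1/(-11)) + 2556801 = 2*(7/20 + 1*(-1/11)) + 2556801 = 2*(7/20 - 1/11) + 2556801 = 2*(57/220) + 2556801 = 57/110 + 2556801 = 281248167/110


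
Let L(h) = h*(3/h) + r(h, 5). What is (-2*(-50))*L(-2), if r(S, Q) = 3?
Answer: 600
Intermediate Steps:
L(h) = 6 (L(h) = h*(3/h) + 3 = 3 + 3 = 6)
(-2*(-50))*L(-2) = -2*(-50)*6 = 100*6 = 600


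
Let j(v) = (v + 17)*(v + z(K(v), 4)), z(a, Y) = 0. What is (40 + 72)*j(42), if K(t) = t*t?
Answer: 277536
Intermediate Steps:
K(t) = t²
j(v) = v*(17 + v) (j(v) = (v + 17)*(v + 0) = (17 + v)*v = v*(17 + v))
(40 + 72)*j(42) = (40 + 72)*(42*(17 + 42)) = 112*(42*59) = 112*2478 = 277536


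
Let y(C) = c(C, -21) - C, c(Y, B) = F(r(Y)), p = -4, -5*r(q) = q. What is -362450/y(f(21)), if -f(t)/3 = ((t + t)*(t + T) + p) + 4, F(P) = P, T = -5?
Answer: -906125/6048 ≈ -149.82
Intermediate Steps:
r(q) = -q/5
c(Y, B) = -Y/5
f(t) = -6*t*(-5 + t) (f(t) = -3*(((t + t)*(t - 5) - 4) + 4) = -3*(((2*t)*(-5 + t) - 4) + 4) = -3*((2*t*(-5 + t) - 4) + 4) = -3*((-4 + 2*t*(-5 + t)) + 4) = -6*t*(-5 + t))
y(C) = -6*C/5 (y(C) = -C/5 - C = -6*C/5)
-362450/y(f(21)) = -362450*(-5/(756*(5 - 1*21))) = -362450*(-5/(756*(5 - 21))) = -362450/((-36*21*(-16)/5)) = -362450/((-6/5*(-2016))) = -362450/12096/5 = -362450*5/12096 = -906125/6048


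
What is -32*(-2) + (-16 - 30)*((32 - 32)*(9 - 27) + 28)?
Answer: -1224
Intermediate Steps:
-32*(-2) + (-16 - 30)*((32 - 32)*(9 - 27) + 28) = 64 - 46*(0*(-18) + 28) = 64 - 46*(0 + 28) = 64 - 46*28 = 64 - 1288 = -1224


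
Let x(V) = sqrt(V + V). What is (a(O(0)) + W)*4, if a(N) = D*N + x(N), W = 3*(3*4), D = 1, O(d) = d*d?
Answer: 144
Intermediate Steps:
O(d) = d**2
x(V) = sqrt(2)*sqrt(V) (x(V) = sqrt(2*V) = sqrt(2)*sqrt(V))
W = 36 (W = 3*12 = 36)
a(N) = N + sqrt(2)*sqrt(N) (a(N) = 1*N + sqrt(2)*sqrt(N) = N + sqrt(2)*sqrt(N))
(a(O(0)) + W)*4 = ((0**2 + sqrt(2)*sqrt(0**2)) + 36)*4 = ((0 + sqrt(2)*sqrt(0)) + 36)*4 = ((0 + sqrt(2)*0) + 36)*4 = ((0 + 0) + 36)*4 = (0 + 36)*4 = 36*4 = 144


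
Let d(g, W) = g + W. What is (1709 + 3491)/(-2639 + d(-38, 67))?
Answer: -520/261 ≈ -1.9923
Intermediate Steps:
d(g, W) = W + g
(1709 + 3491)/(-2639 + d(-38, 67)) = (1709 + 3491)/(-2639 + (67 - 38)) = 5200/(-2639 + 29) = 5200/(-2610) = 5200*(-1/2610) = -520/261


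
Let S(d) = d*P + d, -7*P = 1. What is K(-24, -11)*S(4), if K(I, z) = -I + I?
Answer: 0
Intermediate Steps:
P = -⅐ (P = -⅐*1 = -⅐ ≈ -0.14286)
K(I, z) = 0
S(d) = 6*d/7 (S(d) = d*(-⅐) + d = -d/7 + d = 6*d/7)
K(-24, -11)*S(4) = 0*((6/7)*4) = 0*(24/7) = 0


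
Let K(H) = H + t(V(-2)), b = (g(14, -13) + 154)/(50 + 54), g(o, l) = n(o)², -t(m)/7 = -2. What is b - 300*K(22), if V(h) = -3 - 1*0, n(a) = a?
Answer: -561425/52 ≈ -10797.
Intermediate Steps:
V(h) = -3 (V(h) = -3 + 0 = -3)
t(m) = 14 (t(m) = -7*(-2) = 14)
g(o, l) = o²
b = 175/52 (b = (14² + 154)/(50 + 54) = (196 + 154)/104 = 350*(1/104) = 175/52 ≈ 3.3654)
K(H) = 14 + H (K(H) = H + 14 = 14 + H)
b - 300*K(22) = 175/52 - 300*(14 + 22) = 175/52 - 300*36 = 175/52 - 10800 = -561425/52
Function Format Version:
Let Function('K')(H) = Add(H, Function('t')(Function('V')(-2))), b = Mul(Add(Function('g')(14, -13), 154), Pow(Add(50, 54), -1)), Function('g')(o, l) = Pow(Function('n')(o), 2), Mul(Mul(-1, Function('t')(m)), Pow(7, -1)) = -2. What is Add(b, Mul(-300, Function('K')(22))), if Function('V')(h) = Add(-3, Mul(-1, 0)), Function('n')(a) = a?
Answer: Rational(-561425, 52) ≈ -10797.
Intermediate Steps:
Function('V')(h) = -3 (Function('V')(h) = Add(-3, 0) = -3)
Function('t')(m) = 14 (Function('t')(m) = Mul(-7, -2) = 14)
Function('g')(o, l) = Pow(o, 2)
b = Rational(175, 52) (b = Mul(Add(Pow(14, 2), 154), Pow(Add(50, 54), -1)) = Mul(Add(196, 154), Pow(104, -1)) = Mul(350, Rational(1, 104)) = Rational(175, 52) ≈ 3.3654)
Function('K')(H) = Add(14, H) (Function('K')(H) = Add(H, 14) = Add(14, H))
Add(b, Mul(-300, Function('K')(22))) = Add(Rational(175, 52), Mul(-300, Add(14, 22))) = Add(Rational(175, 52), Mul(-300, 36)) = Add(Rational(175, 52), -10800) = Rational(-561425, 52)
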